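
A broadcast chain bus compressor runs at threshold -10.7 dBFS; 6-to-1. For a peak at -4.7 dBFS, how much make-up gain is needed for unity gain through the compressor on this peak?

5 dB

Overshoot 6 dB → 6/6 = 1 dB after compression, so the compressed level is -10.7 + 1 = -9.7 dBFS.
Make-up = target − compressed = -4.7 − (-9.7) = 5 dB.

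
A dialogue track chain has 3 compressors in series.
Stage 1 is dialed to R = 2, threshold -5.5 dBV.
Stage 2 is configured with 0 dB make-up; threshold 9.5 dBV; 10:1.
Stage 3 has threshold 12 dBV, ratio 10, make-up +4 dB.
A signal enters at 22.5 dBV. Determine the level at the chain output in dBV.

12.5 dBV

Stage 1: overshoot 28 dB → 28/2 = 14 dB → 8.5 dBV.
Stage 2: below threshold (8.5 ≤ 9.5); passes unchanged; output 8.5 dBV.
Stage 3: 8.5 dBV ≤ 12 dBV, so stage 3 doesn't engage; make-up brings it to 12.5 dBV.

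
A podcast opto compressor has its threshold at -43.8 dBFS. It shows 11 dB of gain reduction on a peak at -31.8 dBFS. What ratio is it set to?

Input overshoot = -31.8 − (-43.8) = 12 dB.
Output overshoot = 12 − 11 = 1 dB.
Ratio = input overshoot / output overshoot = 12 / 1 = 12.

12:1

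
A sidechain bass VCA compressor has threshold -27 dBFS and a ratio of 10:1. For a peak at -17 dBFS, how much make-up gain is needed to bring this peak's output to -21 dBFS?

The peak compresses to -27 + 10/10 = -26 dBFS.
To reach -21 dBFS requires -21 − (-26) = 5 dB of make-up.

5 dB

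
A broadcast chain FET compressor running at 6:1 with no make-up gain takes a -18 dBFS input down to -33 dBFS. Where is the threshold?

Let T be the threshold. Output overshoot = (input overshoot)/R, so -33 − T = (-18 − T)/6.
6·(-33 − T) = -18 − T → 5·T = -198 − (-18) = -180.
T = -180/5 = -36 dBFS.

-36 dBFS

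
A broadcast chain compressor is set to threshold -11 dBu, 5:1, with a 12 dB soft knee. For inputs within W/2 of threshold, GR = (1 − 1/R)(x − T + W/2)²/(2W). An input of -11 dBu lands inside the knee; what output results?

-12.2 dBu

x − T + W/2 = -11 − (-11) + 6 = 6.
GR = (1 − 1/5) × 6² / 24 = 0.8 × 36 / 24 = 1.2 dB.
Output = -11 − 1.2 = -12.2 dBu.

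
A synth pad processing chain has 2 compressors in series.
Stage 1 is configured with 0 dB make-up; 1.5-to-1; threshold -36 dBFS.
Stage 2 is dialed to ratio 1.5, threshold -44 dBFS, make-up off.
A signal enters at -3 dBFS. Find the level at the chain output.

-24 dBFS

Stage 1: -3 dBFS is 33 dB over -36 dBFS; at 1.5:1 that becomes 22 dB over, giving -14 dBFS.
Stage 2: 30 dB above -44 dBFS, reduced 1.5:1 to 20 dB above → -24 dBFS.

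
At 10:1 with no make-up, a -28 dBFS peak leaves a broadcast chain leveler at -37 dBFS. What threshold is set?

Gain reduction = -28 − (-37) = 9 dB; output overshoot = GR / (R − 1) = 9 / 9 = 1 dB.
Threshold = output − output overshoot = -37 − 1 = -38 dBFS.

-38 dBFS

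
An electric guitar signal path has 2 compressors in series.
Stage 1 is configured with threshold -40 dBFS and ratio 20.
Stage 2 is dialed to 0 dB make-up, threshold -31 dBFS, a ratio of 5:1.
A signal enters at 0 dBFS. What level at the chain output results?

-38 dBFS

Stage 1: 0 dBFS is 40 dB over -40 dBFS; at 20:1 that becomes 2 dB over, giving -38 dBFS.
Stage 2: below threshold (-38 ≤ -31); passes unchanged; output -38 dBFS.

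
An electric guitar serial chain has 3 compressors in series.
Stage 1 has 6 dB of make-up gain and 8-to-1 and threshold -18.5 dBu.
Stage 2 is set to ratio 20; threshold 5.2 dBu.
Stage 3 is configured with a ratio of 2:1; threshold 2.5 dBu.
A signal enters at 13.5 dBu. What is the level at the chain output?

Stage 1: overshoot 32 dB → 32/8 = 4 dB → -14.5 dBu; +6 dB make-up → -8.5 dBu.
Stage 2: -8.5 dBu is at or below the 5.2 dBu threshold — no compression; output -8.5 dBu.
Stage 3: -8.5 dBu is at or below the 2.5 dBu threshold — no compression; output -8.5 dBu.

-8.5 dBu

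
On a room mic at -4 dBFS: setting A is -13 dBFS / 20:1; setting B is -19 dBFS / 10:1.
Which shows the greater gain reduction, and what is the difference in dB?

B, by 4.95 dB

A: GR = 9 − 9/20 = 8.55 dB.
B: GR = 15 − 15/10 = 13.5 dB.
B applies 4.95 dB more gain reduction.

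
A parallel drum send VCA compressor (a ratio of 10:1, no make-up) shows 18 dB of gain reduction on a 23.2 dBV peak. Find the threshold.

3.2 dBV

Let T be the threshold. Output overshoot = (input overshoot)/R, so 5.2 − T = (23.2 − T)/10.
10·(5.2 − T) = 23.2 − T → 9·T = 52 − 23.2 = 28.8.
T = 28.8/9 = 3.2 dBV.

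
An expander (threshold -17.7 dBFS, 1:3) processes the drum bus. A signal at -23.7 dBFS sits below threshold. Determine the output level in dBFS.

-35.7 dBFS

Below threshold, a 1:3 expander applies gain = (3−1)×(T − x) of attenuation.
(3−1) × 6 = 12 dB, so output = -23.7 − 12 = -35.7 dBFS.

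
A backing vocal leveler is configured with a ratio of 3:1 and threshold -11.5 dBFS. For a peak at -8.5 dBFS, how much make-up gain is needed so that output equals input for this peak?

Overshoot 3 dB → 3/3 = 1 dB after compression, so the compressed level is -11.5 + 1 = -10.5 dBFS.
Make-up = target − compressed = -8.5 − (-10.5) = 2 dB.

2 dB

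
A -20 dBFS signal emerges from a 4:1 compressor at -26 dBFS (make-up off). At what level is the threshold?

Gain reduction = -20 − (-26) = 6 dB; output overshoot = GR / (R − 1) = 6 / 3 = 2 dB.
Threshold = output − output overshoot = -26 − 2 = -28 dBFS.

-28 dBFS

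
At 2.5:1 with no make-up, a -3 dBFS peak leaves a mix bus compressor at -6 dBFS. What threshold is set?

Let T be the threshold. Output overshoot = (input overshoot)/R, so -6 − T = (-3 − T)/2.5.
2.5·(-6 − T) = -3 − T → 1.5·T = -15 − (-3) = -12.
T = -12/1.5 = -8 dBFS.

-8 dBFS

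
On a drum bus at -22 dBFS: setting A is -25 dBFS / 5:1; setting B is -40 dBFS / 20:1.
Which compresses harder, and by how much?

A: 3 dB over, compressed to 0.6 dB over, so 2.4 dB of GR.
B: 18 dB over, compressed to 0.9 dB over, so 17.1 dB of GR.
B reduces 14.7 dB more.

B, by 14.7 dB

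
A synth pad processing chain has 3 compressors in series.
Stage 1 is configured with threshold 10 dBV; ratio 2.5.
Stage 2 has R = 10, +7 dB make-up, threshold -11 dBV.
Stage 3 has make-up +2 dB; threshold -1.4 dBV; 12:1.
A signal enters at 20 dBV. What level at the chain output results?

0.5 dBV

Stage 1: 20 dBV is 10 dB over 10 dBV; at 2.5:1 that becomes 4 dB over, giving 14 dBV.
Stage 2: overshoot 25 dB → 25/10 = 2.5 dB → -8.5 dBV; +7 dB make-up → -1.5 dBV.
Stage 3: -1.5 dBV ≤ -1.4 dBV, so stage 3 doesn't engage; make-up brings it to 0.5 dBV.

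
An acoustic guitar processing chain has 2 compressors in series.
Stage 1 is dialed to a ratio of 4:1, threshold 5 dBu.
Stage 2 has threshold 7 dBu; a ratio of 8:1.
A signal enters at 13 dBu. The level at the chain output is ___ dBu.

Stage 1: 13 dBu is 8 dB over 5 dBu; at 4:1 that becomes 2 dB over, giving 7 dBu.
Stage 2: below threshold (7 ≤ 7); passes unchanged; output 7 dBu.

7 dBu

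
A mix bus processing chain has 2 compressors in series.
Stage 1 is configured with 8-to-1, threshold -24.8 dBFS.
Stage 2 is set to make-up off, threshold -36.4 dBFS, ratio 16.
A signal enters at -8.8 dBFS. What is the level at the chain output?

Stage 1: -8.8 dBFS is 16 dB over -24.8 dBFS; at 8:1 that becomes 2 dB over, giving -22.8 dBFS.
Stage 2: -22.8 dBFS is 13.6 dB over -36.4 dBFS; at 16:1 that becomes 0.85 dB over, giving -35.55 dBFS.

-35.55 dBFS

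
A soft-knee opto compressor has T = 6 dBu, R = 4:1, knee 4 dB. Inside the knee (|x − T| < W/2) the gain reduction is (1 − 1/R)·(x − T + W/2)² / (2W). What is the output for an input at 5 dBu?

x − T + W/2 = 5 − 6 + 2 = 1.
GR = (1 − 1/4) × 1² / 8 = 0.75 × 1 / 8 = 0.09375 dB.
Output = 5 − 0.09375 = 4.90625 dBu.

4.90625 dBu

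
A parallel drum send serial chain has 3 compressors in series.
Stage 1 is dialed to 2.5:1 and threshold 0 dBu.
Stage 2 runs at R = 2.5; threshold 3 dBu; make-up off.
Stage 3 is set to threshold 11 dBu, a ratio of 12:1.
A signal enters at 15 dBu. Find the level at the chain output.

Stage 1: 15 dBu is 15 dB over 0 dBu; at 2.5:1 that becomes 6 dB over, giving 6 dBu.
Stage 2: 3 dB above 3 dBu, reduced 2.5:1 to 1.2 dB above → 4.2 dBu.
Stage 3: below threshold (4.2 ≤ 11); passes unchanged; output 4.2 dBu.

4.2 dBu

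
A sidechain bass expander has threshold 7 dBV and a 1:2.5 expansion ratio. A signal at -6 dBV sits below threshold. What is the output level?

The input is 13 dB below the 7 dBV threshold.
A 1:2.5 expander multiplies undershoot by 2.5: 13 × 2.5 = 32.5 dB below threshold.
Output = 7 − 32.5 = -25.5 dBV.

-25.5 dBV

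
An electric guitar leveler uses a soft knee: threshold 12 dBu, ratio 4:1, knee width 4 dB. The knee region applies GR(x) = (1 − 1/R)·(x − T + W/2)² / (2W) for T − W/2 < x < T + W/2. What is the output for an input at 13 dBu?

x − T + W/2 = 13 − 12 + 2 = 3.
GR = (1 − 1/4) × 3² / 8 = 0.75 × 9 / 8 = 0.84375 dB.
Output = 13 − 0.84375 = 12.15625 dBu.

12.15625 dBu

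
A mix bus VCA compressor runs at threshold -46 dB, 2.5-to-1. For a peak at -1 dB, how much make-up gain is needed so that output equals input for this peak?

27 dB

The peak compresses to -46 + 45/2.5 = -28 dB.
To reach -1 dB requires -1 − (-28) = 27 dB of make-up.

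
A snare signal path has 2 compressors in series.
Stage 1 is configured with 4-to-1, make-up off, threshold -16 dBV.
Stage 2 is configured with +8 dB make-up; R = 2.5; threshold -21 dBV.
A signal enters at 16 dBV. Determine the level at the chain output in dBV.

Stage 1: 32 dB above -16 dBV, reduced 4:1 to 8 dB above → -8 dBV.
Stage 2: overshoot 13 dB → 13/2.5 = 5.2 dB → -15.8 dBV; +8 dB make-up → -7.8 dBV.

-7.8 dBV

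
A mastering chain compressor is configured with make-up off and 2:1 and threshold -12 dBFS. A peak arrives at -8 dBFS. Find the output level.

-10 dBFS

The input is 4 dB above the -12 dBFS threshold.
At 2:1 the overshoot is divided by 2, leaving 2 dB above threshold.
Output = -12 + 2 = -10 dBFS.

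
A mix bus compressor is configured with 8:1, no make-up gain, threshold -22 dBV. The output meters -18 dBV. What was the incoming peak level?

10 dBV

That's 4 dB above the -22 dBV threshold.
Input overshoot = R × output overshoot = 32 dB → input = -22 + 32 = 10 dBV.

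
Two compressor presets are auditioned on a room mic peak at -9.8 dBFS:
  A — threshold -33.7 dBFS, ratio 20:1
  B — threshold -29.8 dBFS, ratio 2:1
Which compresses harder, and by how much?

A: overshoot 23.9 dB → output overshoot 1.195 dB → GR 22.705 dB.
B: overshoot 20 dB → output overshoot 10 dB → GR 10 dB.
A reduces 12.705 dB more.

A, by 12.705 dB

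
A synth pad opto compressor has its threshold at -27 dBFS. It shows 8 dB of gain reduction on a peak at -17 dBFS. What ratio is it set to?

Input overshoot = -17 − (-27) = 10 dB.
Output overshoot = 10 − 8 = 2 dB.
Ratio = input overshoot / output overshoot = 10 / 2 = 5.

5:1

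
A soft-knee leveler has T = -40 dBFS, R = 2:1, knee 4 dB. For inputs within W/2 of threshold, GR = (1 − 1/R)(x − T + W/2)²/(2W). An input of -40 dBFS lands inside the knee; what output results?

-40.25 dBFS

x − T + W/2 = -40 − (-40) + 2 = 2.
GR = (1 − 1/2) × 2² / 8 = 0.5 × 4 / 8 = 0.25 dB.
Output = -40 − 0.25 = -40.25 dBFS.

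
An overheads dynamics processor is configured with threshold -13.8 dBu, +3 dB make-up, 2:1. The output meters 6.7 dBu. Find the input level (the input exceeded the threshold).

Stripping the +3 dB make-up gives 3.7 dBu at the gain stage.
Post-compression overshoot = 3.7 − (-13.8) = 17.5 dB.
Input overshoot = R × output overshoot = 35 dB → input = -13.8 + 35 = 21.2 dBu.

21.2 dBu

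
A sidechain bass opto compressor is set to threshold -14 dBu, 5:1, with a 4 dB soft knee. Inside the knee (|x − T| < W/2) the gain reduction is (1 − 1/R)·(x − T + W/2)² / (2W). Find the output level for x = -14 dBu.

-14.4 dBu

x − T + W/2 = -14 − (-14) + 2 = 2.
GR = (1 − 1/5) × 2² / 8 = 0.8 × 4 / 8 = 0.4 dB.
Output = -14 − 0.4 = -14.4 dBu.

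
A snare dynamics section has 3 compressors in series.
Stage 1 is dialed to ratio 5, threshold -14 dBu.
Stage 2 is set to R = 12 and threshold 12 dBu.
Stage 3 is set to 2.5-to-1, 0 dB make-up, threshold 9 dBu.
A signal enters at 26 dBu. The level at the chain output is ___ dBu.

-6 dBu

Stage 1: overshoot 40 dB → 40/5 = 8 dB → -6 dBu.
Stage 2: below threshold (-6 ≤ 12); passes unchanged; output -6 dBu.
Stage 3: below threshold (-6 ≤ 9); passes unchanged; output -6 dBu.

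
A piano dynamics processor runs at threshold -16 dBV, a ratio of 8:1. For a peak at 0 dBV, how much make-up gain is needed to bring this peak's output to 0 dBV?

14 dB

The peak compresses to -16 + 16/8 = -14 dBV.
To reach 0 dBV requires 0 − (-14) = 14 dB of make-up.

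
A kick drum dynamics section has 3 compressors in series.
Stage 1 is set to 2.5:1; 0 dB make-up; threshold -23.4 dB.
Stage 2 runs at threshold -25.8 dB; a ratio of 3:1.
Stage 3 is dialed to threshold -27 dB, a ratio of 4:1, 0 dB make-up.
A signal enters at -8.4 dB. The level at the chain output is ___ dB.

Stage 1: -8.4 dB is 15 dB over -23.4 dB; at 2.5:1 that becomes 6 dB over, giving -17.4 dB.
Stage 2: 8.4 dB above -25.8 dB, reduced 3:1 to 2.8 dB above → -23 dB.
Stage 3: -23 dB is 4 dB over -27 dB; at 4:1 that becomes 1 dB over, giving -26 dB.

-26 dB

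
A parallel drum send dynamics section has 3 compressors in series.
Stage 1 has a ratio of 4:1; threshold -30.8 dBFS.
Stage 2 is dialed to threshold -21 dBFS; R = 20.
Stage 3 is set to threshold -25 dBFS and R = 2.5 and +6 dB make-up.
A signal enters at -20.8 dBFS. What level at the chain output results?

Stage 1: overshoot 10 dB → 10/4 = 2.5 dB → -28.3 dBFS.
Stage 2: -28.3 dBFS is at or below the -21 dBFS threshold — no compression; output -28.3 dBFS.
Stage 3: below threshold (-28.3 ≤ -25); passes unchanged; make-up brings it to -22.3 dBFS.

-22.3 dBFS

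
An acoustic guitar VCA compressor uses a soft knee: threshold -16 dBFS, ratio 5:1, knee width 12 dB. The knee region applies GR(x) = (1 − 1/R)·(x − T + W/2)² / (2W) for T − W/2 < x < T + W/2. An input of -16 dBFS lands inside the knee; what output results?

x − T + W/2 = -16 − (-16) + 6 = 6.
GR = (1 − 1/5) × 6² / 24 = 0.8 × 36 / 24 = 1.2 dB.
Output = -16 − 1.2 = -17.2 dBFS.

-17.2 dBFS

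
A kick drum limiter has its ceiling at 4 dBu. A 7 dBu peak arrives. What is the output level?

The limiter clamps the peak to its 4 dBu ceiling.

4 dBu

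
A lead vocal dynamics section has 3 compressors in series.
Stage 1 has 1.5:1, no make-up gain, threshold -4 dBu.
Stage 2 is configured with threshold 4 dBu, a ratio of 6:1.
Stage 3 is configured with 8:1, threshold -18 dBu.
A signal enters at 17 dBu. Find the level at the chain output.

-15.125 dBu

Stage 1: 21 dB above -4 dBu, reduced 1.5:1 to 14 dB above → 10 dBu.
Stage 2: 10 dBu is 6 dB over 4 dBu; at 6:1 that becomes 1 dB over, giving 5 dBu.
Stage 3: 5 dBu is 23 dB over -18 dBu; at 8:1 that becomes 2.875 dB over, giving -15.125 dBu.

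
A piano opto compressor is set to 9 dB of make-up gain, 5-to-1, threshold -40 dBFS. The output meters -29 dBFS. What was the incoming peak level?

Remove make-up: -29 − 9 = -38 dBFS.
The compressed level sits -38 − (-40) = 2 dB over threshold.
Input overshoot = R × output overshoot = 10 dB → input = -40 + 10 = -30 dBFS.

-30 dBFS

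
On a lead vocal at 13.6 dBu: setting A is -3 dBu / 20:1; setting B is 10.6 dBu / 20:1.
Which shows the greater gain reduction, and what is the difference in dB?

A: GR = 16.6 − 16.6/20 = 15.77 dB.
B: GR = 3 − 3/20 = 2.85 dB.
Difference: 12.92 dB in favour of A.

A, by 12.92 dB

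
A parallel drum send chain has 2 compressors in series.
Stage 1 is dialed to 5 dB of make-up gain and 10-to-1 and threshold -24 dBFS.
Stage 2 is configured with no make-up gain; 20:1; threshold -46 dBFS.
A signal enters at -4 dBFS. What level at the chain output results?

-44.55 dBFS

Stage 1: 20 dB above -24 dBFS, reduced 10:1 to 2 dB above → -22 dBFS; +5 dB make-up → -17 dBFS.
Stage 2: -17 dBFS is 29 dB over -46 dBFS; at 20:1 that becomes 1.45 dB over, giving -44.55 dBFS.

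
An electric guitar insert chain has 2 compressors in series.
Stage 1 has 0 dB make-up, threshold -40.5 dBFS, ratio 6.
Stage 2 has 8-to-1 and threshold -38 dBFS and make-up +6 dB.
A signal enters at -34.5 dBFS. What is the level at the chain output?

Stage 1: 6 dB above -40.5 dBFS, reduced 6:1 to 1 dB above → -39.5 dBFS.
Stage 2: -39.5 dBFS is at or below the -38 dBFS threshold — no compression; make-up brings it to -33.5 dBFS.

-33.5 dBFS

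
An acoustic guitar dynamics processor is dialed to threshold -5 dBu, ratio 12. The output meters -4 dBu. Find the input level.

The compressed level sits -4 − (-5) = 1 dB over threshold.
Before 12:1 compression the overshoot was 1 × 12 = 12 dB, so input = -5 + 12 = 7 dBu.

7 dBu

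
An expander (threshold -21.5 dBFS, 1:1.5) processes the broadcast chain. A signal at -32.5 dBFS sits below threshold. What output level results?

Undershoot = (-21.5) − (-32.5) = 11 dB.
At 1:1.5, that expands to 16.5 dB under threshold.
Output = -21.5 − 16.5 = -38 dBFS.

-38 dBFS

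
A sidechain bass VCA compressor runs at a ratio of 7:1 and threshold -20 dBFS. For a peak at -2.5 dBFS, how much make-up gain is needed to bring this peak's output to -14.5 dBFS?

3 dB

Overshoot 17.5 dB → 17.5/7 = 2.5 dB after compression, so the compressed level is -20 + 2.5 = -17.5 dBFS.
Make-up = target − compressed = -14.5 − (-17.5) = 3 dB.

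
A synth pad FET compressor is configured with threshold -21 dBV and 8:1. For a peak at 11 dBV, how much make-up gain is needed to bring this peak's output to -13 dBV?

Without make-up, output = threshold + overshoot/8 = -21 + 4 = -17 dBV.
Gap to target: 4 dB.

4 dB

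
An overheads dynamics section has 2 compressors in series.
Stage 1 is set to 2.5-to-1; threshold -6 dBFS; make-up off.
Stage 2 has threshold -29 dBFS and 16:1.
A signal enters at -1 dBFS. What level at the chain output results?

-27.4375 dBFS

Stage 1: overshoot 5 dB → 5/2.5 = 2 dB → -4 dBFS.
Stage 2: -4 dBFS is 25 dB over -29 dBFS; at 16:1 that becomes 1.5625 dB over, giving -27.4375 dBFS.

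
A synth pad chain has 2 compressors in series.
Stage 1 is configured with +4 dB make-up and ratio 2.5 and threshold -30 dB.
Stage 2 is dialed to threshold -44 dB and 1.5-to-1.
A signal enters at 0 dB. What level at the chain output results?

-24 dB

Stage 1: 30 dB above -30 dB, reduced 2.5:1 to 12 dB above → -18 dB; +4 dB make-up → -14 dB.
Stage 2: overshoot 30 dB → 30/1.5 = 20 dB → -24 dB.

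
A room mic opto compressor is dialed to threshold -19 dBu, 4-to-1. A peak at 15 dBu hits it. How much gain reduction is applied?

The signal is 34 dB above threshold.
A 4:1 ratio leaves 8.5 dB of that excess.
Gain reduction = 34 − 8.5 = 25.5 dB.

25.5 dB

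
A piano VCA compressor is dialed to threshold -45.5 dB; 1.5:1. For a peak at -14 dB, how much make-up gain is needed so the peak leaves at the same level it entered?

10.5 dB

Overshoot 31.5 dB → 31.5/1.5 = 21 dB after compression, so the compressed level is -45.5 + 21 = -24.5 dB.
Make-up = target − compressed = -14 − (-24.5) = 10.5 dB.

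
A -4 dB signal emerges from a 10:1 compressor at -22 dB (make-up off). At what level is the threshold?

-24 dB

Gain reduction = -4 − (-22) = 18 dB; output overshoot = GR / (R − 1) = 18 / 9 = 2 dB.
Threshold = output − output overshoot = -22 − 2 = -24 dB.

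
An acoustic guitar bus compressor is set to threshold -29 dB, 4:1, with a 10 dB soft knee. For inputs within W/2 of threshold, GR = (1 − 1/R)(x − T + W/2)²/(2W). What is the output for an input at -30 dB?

-30.6 dB

x − T + W/2 = -30 − (-29) + 5 = 4.
GR = (1 − 1/4) × 4² / 20 = 0.75 × 16 / 20 = 0.6 dB.
Output = -30 − 0.6 = -30.6 dB.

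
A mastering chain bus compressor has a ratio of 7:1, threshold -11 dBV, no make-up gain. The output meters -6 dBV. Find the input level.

That's 5 dB above the -11 dBV threshold.
Undo the ratio: input overshoot = 5 × 7 = 35 dB, giving input = 24 dBV.

24 dBV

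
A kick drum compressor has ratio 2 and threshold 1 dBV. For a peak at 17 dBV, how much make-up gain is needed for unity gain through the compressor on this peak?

8 dB

The peak compresses to 1 + 16/2 = 9 dBV.
To reach 17 dBV requires 17 − 9 = 8 dB of make-up.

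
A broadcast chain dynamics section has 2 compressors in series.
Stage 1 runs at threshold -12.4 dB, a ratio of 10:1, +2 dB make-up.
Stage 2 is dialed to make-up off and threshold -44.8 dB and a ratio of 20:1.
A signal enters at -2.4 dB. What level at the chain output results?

Stage 1: -2.4 dB is 10 dB over -12.4 dB; at 10:1 that becomes 1 dB over, giving -11.4 dB; +2 dB make-up → -9.4 dB.
Stage 2: -9.4 dB is 35.4 dB over -44.8 dB; at 20:1 that becomes 1.77 dB over, giving -43.03 dB.

-43.03 dB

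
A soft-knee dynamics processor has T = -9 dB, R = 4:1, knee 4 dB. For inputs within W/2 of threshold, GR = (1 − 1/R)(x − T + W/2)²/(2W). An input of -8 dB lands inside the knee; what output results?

-8.84375 dB

x − T + W/2 = -8 − (-9) + 2 = 3.
GR = (1 − 1/4) × 3² / 8 = 0.75 × 9 / 8 = 0.84375 dB.
Output = -8 − 0.84375 = -8.84375 dB.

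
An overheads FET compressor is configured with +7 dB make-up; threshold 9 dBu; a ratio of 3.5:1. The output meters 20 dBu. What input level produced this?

23 dBu

Remove make-up: 20 − 7 = 13 dBu.
That's 4 dB above the 9 dBu threshold.
Input overshoot = R × output overshoot = 14 dB → input = 9 + 14 = 23 dBu.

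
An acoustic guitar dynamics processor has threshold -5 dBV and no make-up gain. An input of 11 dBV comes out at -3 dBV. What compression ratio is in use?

8:1

Input overshoot = 11 − (-5) = 16 dB; output overshoot = -3 − (-5) = 2 dB.
Ratio = 16 / 2 = 8.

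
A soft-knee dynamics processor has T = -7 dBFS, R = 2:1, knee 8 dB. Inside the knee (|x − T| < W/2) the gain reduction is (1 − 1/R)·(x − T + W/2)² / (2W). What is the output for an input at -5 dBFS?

-6.125 dBFS

x − T + W/2 = -5 − (-7) + 4 = 6.
GR = (1 − 1/2) × 6² / 16 = 0.5 × 36 / 16 = 1.125 dB.
Output = -5 − 1.125 = -6.125 dBFS.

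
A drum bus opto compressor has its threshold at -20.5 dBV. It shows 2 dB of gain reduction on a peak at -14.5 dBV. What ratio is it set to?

Input overshoot = -14.5 − (-20.5) = 6 dB.
Output overshoot = 6 − 2 = 4 dB.
Ratio = input overshoot / output overshoot = 6 / 4 = 1.5.

1.5:1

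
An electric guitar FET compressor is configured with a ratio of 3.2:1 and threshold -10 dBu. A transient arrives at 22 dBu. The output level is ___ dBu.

The input is 32 dB above the -10 dBu threshold.
3.2:1 compression reduces that to 32/3.2 = 10 dB over.
Output = -10 + 10 = 0 dBu.

0 dBu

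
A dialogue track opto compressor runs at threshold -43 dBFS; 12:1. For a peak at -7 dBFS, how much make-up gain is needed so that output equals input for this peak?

Overshoot 36 dB → 36/12 = 3 dB after compression, so the compressed level is -43 + 3 = -40 dBFS.
Make-up = target − compressed = -7 − (-40) = 33 dB.

33 dB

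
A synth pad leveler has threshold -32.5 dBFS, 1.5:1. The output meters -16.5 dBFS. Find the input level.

That's 16 dB above the -32.5 dBFS threshold.
Before 1.5:1 compression the overshoot was 16 × 1.5 = 24 dB, so input = -32.5 + 24 = -8.5 dBFS.

-8.5 dBFS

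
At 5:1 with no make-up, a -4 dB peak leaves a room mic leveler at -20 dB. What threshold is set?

Input is 20 dB above T (since output overshoot × R = input overshoot: (-20 − T)·5 = -4 − T gives T = -24 dB).
Check: -24 + (-4 − (-24))/5 = -24 + 4 = -20 dB. ✓

-24 dB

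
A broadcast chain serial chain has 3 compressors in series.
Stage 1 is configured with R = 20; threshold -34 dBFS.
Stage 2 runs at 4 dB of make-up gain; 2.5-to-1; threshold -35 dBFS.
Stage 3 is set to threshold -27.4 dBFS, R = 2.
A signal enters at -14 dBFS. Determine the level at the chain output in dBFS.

-30.2 dBFS

Stage 1: 20 dB above -34 dBFS, reduced 20:1 to 1 dB above → -33 dBFS.
Stage 2: overshoot 2 dB → 2/2.5 = 0.8 dB → -34.2 dBFS; +4 dB make-up → -30.2 dBFS.
Stage 3: below threshold (-30.2 ≤ -27.4); passes unchanged; output -30.2 dBFS.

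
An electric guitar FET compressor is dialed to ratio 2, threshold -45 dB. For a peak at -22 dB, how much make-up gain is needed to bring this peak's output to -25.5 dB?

The peak compresses to -45 + 23/2 = -33.5 dB.
To reach -25.5 dB requires -25.5 − (-33.5) = 8 dB of make-up.

8 dB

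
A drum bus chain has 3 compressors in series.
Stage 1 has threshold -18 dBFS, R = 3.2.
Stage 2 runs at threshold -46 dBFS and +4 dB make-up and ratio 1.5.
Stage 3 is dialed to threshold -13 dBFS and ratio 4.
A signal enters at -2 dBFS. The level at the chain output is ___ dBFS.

-20 dBFS

Stage 1: overshoot 16 dB → 16/3.2 = 5 dB → -13 dBFS.
Stage 2: -13 dBFS is 33 dB over -46 dBFS; at 1.5:1 that becomes 22 dB over, giving -24 dBFS; +4 dB make-up → -20 dBFS.
Stage 3: below threshold (-20 ≤ -13); passes unchanged; output -20 dBFS.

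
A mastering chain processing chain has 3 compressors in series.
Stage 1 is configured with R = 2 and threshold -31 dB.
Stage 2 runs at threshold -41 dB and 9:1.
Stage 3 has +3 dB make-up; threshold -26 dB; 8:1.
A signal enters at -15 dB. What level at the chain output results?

Stage 1: overshoot 16 dB → 16/2 = 8 dB → -23 dB.
Stage 2: -23 dB is 18 dB over -41 dB; at 9:1 that becomes 2 dB over, giving -39 dB.
Stage 3: below threshold (-39 ≤ -26); passes unchanged; make-up brings it to -36 dB.

-36 dB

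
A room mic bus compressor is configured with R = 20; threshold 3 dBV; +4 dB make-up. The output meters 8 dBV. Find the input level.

Remove make-up: 8 − 4 = 4 dBV.
Post-compression overshoot = 4 − 3 = 1 dB.
Input overshoot = R × output overshoot = 20 dB → input = 3 + 20 = 23 dBV.

23 dBV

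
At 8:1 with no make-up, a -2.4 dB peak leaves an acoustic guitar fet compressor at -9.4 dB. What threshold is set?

-10.4 dB

Let T be the threshold. Output overshoot = (input overshoot)/R, so -9.4 − T = (-2.4 − T)/8.
8·(-9.4 − T) = -2.4 − T → 7·T = -75.2 − (-2.4) = -72.8.
T = -72.8/7 = -10.4 dB.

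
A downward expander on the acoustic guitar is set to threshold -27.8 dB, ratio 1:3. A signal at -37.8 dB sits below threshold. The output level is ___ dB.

-57.8 dB

Below threshold, a 1:3 expander applies gain = (3−1)×(T − x) of attenuation.
(3−1) × 10 = 20 dB, so output = -37.8 − 20 = -57.8 dB.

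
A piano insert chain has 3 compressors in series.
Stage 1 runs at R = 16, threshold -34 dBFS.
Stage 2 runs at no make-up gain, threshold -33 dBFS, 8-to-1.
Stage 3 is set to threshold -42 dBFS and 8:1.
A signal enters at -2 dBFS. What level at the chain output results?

-40.859375 dBFS

Stage 1: overshoot 32 dB → 32/16 = 2 dB → -32 dBFS.
Stage 2: overshoot 1 dB → 1/8 = 0.125 dB → -32.875 dBFS.
Stage 3: 9.125 dB above -42 dBFS, reduced 8:1 to 1.140625 dB above → -40.859375 dBFS.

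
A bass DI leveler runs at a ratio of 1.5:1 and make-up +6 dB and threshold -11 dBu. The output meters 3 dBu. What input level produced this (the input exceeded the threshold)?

Before make-up, the level was 3 − 6 = -3 dBu.
That's 8 dB above the -11 dBu threshold.
Before 1.5:1 compression the overshoot was 8 × 1.5 = 12 dB, so input = -11 + 12 = 1 dBu.

1 dBu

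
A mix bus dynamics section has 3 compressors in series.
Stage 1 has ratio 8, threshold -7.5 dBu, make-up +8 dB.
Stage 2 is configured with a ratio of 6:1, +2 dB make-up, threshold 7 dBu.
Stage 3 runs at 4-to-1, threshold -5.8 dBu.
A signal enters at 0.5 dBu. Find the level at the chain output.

Stage 1: 0.5 dBu is 8 dB over -7.5 dBu; at 8:1 that becomes 1 dB over, giving -6.5 dBu; +8 dB make-up → 1.5 dBu.
Stage 2: 1.5 dBu ≤ 7 dBu, so stage 2 doesn't engage; make-up brings it to 3.5 dBu.
Stage 3: overshoot 9.3 dB → 9.3/4 = 2.325 dB → -3.475 dBu.

-3.475 dBu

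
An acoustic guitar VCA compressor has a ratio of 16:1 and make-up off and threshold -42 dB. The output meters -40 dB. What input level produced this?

-10 dB

That's 2 dB above the -42 dB threshold.
Input overshoot = R × output overshoot = 32 dB → input = -42 + 32 = -10 dB.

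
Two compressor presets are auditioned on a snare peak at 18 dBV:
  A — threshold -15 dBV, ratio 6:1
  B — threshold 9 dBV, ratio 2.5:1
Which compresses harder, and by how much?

A: overshoot 33 dB → output overshoot 5.5 dB → GR 27.5 dB.
B: overshoot 9 dB → output overshoot 3.6 dB → GR 5.4 dB.
A reduces 22.1 dB more.

A, by 22.1 dB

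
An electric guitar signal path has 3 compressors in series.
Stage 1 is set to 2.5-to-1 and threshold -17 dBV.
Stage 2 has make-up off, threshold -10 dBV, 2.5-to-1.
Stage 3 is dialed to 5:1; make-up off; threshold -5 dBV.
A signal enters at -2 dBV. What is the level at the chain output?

Stage 1: 15 dB above -17 dBV, reduced 2.5:1 to 6 dB above → -11 dBV.
Stage 2: -11 dBV is at or below the -10 dBV threshold — no compression; output -11 dBV.
Stage 3: -11 dBV ≤ -5 dBV, so stage 3 doesn't engage; output -11 dBV.

-11 dBV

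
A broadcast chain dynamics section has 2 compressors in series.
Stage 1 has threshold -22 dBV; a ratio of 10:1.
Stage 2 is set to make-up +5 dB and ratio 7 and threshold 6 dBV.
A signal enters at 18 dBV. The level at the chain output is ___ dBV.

Stage 1: 18 dBV is 40 dB over -22 dBV; at 10:1 that becomes 4 dB over, giving -18 dBV.
Stage 2: -18 dBV ≤ 6 dBV, so stage 2 doesn't engage; make-up brings it to -13 dBV.

-13 dBV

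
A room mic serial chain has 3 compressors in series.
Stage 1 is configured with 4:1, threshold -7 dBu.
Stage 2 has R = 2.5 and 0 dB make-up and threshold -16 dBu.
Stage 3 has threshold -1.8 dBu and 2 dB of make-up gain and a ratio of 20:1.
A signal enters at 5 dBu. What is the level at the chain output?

-9.2 dBu

Stage 1: overshoot 12 dB → 12/4 = 3 dB → -4 dBu.
Stage 2: overshoot 12 dB → 12/2.5 = 4.8 dB → -11.2 dBu.
Stage 3: -11.2 dBu is at or below the -1.8 dBu threshold — no compression; make-up brings it to -9.2 dBu.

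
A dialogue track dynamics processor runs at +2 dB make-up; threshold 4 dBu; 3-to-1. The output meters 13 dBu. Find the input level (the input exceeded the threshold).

Remove make-up: 13 − 2 = 11 dBu.
The compressed level sits 11 − 4 = 7 dB over threshold.
Input overshoot = R × output overshoot = 21 dB → input = 4 + 21 = 25 dBu.

25 dBu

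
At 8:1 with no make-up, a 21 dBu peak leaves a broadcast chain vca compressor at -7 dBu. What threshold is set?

-11 dBu

Let T be the threshold. Output overshoot = (input overshoot)/R, so -7 − T = (21 − T)/8.
8·(-7 − T) = 21 − T → 7·T = -56 − 21 = -77.
T = -77/7 = -11 dBu.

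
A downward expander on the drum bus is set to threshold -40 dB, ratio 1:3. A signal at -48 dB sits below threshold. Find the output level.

-64 dB

Below threshold, a 1:3 expander applies gain = (3−1)×(T − x) of attenuation.
(3−1) × 8 = 16 dB, so output = -48 − 16 = -64 dB.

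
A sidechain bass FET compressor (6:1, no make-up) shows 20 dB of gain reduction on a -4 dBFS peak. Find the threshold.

Let T be the threshold. Output overshoot = (input overshoot)/R, so -24 − T = (-4 − T)/6.
6·(-24 − T) = -4 − T → 5·T = -144 − (-4) = -140.
T = -140/5 = -28 dBFS.

-28 dBFS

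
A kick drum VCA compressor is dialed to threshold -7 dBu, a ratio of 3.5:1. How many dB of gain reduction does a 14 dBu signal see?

The signal is 21 dB above threshold.
After 3.5:1 compression the overshoot becomes 21/3.5 = 6 dB.
So the signal is attenuated by 21 − 6 = 15 dB.

15 dB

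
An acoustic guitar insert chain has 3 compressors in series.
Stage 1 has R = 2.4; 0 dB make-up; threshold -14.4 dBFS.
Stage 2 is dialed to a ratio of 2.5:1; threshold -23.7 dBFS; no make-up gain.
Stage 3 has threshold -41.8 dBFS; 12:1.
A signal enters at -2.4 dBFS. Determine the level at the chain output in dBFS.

-39.815 dBFS

Stage 1: overshoot 12 dB → 12/2.4 = 5 dB → -9.4 dBFS.
Stage 2: -9.4 dBFS is 14.3 dB over -23.7 dBFS; at 2.5:1 that becomes 5.72 dB over, giving -17.98 dBFS.
Stage 3: -17.98 dBFS is 23.82 dB over -41.8 dBFS; at 12:1 that becomes 1.985 dB over, giving -39.815 dBFS.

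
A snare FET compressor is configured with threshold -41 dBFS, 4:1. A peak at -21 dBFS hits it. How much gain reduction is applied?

The signal is 20 dB above threshold.
At 4:1, output sits 20/4 = 5 dB above threshold.
GR = overshoot in − overshoot out = 20 − 5 = 15 dB.

15 dB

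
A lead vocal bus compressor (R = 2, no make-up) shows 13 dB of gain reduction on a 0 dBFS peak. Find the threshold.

-26 dBFS

Input is 26 dB above T (since output overshoot × R = input overshoot: (-13 − T)·2 = 0 − T gives T = -26 dBFS).
Check: -26 + (0 − (-26))/2 = -26 + 13 = -13 dBFS. ✓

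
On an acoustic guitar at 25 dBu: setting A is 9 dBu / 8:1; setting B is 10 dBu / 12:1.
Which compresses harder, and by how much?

A: GR = 16 − 16/8 = 14 dB.
B: GR = 15 − 15/12 = 13.75 dB.
A reduces 0.25 dB more.

A, by 0.25 dB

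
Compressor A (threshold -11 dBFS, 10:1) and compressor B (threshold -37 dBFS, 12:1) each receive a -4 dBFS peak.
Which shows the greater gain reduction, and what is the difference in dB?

B, by 23.95 dB

A: 7 dB over, compressed to 0.7 dB over, so 6.3 dB of GR.
B: 33 dB over, compressed to 2.75 dB over, so 30.25 dB of GR.
B reduces 23.95 dB more.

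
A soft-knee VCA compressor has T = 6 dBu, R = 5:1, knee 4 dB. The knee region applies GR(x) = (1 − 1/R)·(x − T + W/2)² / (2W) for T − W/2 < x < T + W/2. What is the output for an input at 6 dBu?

x − T + W/2 = 6 − 6 + 2 = 2.
GR = (1 − 1/5) × 2² / 8 = 0.8 × 4 / 8 = 0.4 dB.
Output = 6 − 0.4 = 5.6 dBu.

5.6 dBu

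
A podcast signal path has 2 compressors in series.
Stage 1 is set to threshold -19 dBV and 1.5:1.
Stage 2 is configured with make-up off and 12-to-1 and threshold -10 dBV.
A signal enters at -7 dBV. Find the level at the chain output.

Stage 1: -7 dBV is 12 dB over -19 dBV; at 1.5:1 that becomes 8 dB over, giving -11 dBV.
Stage 2: -11 dBV ≤ -10 dBV, so stage 2 doesn't engage; output -11 dBV.

-11 dBV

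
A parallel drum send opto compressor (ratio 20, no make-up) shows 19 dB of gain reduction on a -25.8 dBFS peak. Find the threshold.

-45.8 dBFS

Gain reduction = -25.8 − (-44.8) = 19 dB; output overshoot = GR / (R − 1) = 19 / 19 = 1 dB.
Threshold = output − output overshoot = -44.8 − 1 = -45.8 dBFS.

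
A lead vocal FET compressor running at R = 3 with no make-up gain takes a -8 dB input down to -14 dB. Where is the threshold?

Input is 9 dB above T (since output overshoot × R = input overshoot: (-14 − T)·3 = -8 − T gives T = -17 dB).
Check: -17 + (-8 − (-17))/3 = -17 + 3 = -14 dB. ✓

-17 dB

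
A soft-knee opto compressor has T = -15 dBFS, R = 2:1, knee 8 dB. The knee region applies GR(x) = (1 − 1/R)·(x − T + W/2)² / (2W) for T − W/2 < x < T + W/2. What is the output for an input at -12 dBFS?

x − T + W/2 = -12 − (-15) + 4 = 7.
GR = (1 − 1/2) × 7² / 16 = 0.5 × 49 / 16 = 1.53125 dB.
Output = -12 − 1.53125 = -13.53125 dBFS.

-13.53125 dBFS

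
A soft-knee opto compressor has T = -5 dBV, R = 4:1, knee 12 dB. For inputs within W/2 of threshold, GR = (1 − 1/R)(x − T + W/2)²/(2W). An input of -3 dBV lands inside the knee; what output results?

x − T + W/2 = -3 − (-5) + 6 = 8.
GR = (1 − 1/4) × 8² / 24 = 0.75 × 64 / 24 = 2 dB.
Output = -3 − 2 = -5 dBV.

-5 dBV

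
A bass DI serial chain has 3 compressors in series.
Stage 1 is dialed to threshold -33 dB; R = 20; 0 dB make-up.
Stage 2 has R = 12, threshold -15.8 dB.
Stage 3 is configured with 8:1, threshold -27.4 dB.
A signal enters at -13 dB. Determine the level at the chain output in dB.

Stage 1: overshoot 20 dB → 20/20 = 1 dB → -32 dB.
Stage 2: -32 dB is at or below the -15.8 dB threshold — no compression; output -32 dB.
Stage 3: -32 dB is at or below the -27.4 dB threshold — no compression; output -32 dB.

-32 dB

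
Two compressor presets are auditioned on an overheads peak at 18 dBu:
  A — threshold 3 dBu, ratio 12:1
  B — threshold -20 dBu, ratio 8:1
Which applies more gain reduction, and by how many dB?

A: overshoot 15 dB → output overshoot 1.25 dB → GR 13.75 dB.
B: overshoot 38 dB → output overshoot 4.75 dB → GR 33.25 dB.
B applies 19.5 dB more gain reduction.

B, by 19.5 dB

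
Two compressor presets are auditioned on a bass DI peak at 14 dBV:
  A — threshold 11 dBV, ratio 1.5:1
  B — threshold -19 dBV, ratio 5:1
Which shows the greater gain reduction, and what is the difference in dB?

B, by 25.4 dB

A: 3 dB over, compressed to 2 dB over, so 1 dB of GR.
B: 33 dB over, compressed to 6.6 dB over, so 26.4 dB of GR.
B applies 25.4 dB more gain reduction.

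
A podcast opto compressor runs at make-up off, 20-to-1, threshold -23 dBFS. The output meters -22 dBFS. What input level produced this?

The compressed level sits -22 − (-23) = 1 dB over threshold.
Before 20:1 compression the overshoot was 1 × 20 = 20 dB, so input = -23 + 20 = -3 dBFS.

-3 dBFS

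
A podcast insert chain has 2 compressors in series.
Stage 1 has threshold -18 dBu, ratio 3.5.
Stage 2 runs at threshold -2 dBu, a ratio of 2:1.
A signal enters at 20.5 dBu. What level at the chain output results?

Stage 1: 20.5 dBu is 38.5 dB over -18 dBu; at 3.5:1 that becomes 11 dB over, giving -7 dBu.
Stage 2: below threshold (-7 ≤ -2); passes unchanged; output -7 dBu.

-7 dBu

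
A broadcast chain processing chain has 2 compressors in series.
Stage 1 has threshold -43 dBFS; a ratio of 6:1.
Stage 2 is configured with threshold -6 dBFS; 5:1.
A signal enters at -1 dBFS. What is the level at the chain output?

Stage 1: -1 dBFS is 42 dB over -43 dBFS; at 6:1 that becomes 7 dB over, giving -36 dBFS.
Stage 2: -36 dBFS is at or below the -6 dBFS threshold — no compression; output -36 dBFS.

-36 dBFS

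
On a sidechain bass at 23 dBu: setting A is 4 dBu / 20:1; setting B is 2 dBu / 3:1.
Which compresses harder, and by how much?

A: GR = 19 − 19/20 = 18.05 dB.
B: GR = 21 − 21/3 = 14 dB.
Difference: 4.05 dB in favour of A.

A, by 4.05 dB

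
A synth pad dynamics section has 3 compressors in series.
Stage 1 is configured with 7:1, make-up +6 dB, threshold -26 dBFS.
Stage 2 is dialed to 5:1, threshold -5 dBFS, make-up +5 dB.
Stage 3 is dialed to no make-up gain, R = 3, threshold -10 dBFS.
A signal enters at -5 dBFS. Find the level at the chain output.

-12 dBFS

Stage 1: 21 dB above -26 dBFS, reduced 7:1 to 3 dB above → -23 dBFS; +6 dB make-up → -17 dBFS.
Stage 2: below threshold (-17 ≤ -5); passes unchanged; make-up brings it to -12 dBFS.
Stage 3: -12 dBFS ≤ -10 dBFS, so stage 3 doesn't engage; output -12 dBFS.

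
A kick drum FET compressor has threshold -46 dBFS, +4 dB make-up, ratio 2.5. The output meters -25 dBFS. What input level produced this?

Before make-up, the level was -25 − 4 = -29 dBFS.
The compressed level sits -29 − (-46) = 17 dB over threshold.
Input overshoot = R × output overshoot = 42.5 dB → input = -46 + 42.5 = -3.5 dBFS.

-3.5 dBFS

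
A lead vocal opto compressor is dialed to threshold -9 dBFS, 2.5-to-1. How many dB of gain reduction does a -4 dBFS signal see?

3 dB

-4 dBFS exceeds the threshold by 5 dB.
At 2.5:1, output sits 5/2.5 = 2 dB above threshold.
Gain reduction = 5 − 2 = 3 dB.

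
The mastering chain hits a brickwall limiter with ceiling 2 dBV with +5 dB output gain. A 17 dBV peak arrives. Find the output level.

At ∞:1, everything above 2 dBV is held at the ceiling.
Output gain then adds 5 dB: 2 + 5 = 7 dBV.

7 dBV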